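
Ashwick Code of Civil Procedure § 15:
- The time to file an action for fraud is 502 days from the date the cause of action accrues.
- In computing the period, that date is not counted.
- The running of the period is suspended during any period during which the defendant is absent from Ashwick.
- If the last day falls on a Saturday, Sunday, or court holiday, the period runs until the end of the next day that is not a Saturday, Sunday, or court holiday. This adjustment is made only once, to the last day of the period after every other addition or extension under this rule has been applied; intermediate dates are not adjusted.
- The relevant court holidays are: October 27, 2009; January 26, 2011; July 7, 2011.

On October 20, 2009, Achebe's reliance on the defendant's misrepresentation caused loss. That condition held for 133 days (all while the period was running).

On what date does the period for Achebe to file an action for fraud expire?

July 18, 2011

502 days after October 20, 2009 is March 6, 2011.
Tolling adds 133 days: March 6, 2011 + 133 days = July 17, 2011.
July 17, 2011 is Sunday. The next qualifying day is July 18, 2011.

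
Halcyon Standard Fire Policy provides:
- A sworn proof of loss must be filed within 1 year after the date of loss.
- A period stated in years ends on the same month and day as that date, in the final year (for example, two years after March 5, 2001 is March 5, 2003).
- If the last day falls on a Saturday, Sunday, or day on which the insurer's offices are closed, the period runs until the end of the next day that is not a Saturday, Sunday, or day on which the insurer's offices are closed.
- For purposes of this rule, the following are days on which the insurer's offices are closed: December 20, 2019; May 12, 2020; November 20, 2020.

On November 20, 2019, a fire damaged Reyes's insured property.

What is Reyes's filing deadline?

1 year after November 20, 2019 is November 20, 2020.
November 20, 2020 is a listed holiday; November 21, 2020 is Saturday; November 22, 2020 is Sunday. The next qualifying day is November 23, 2020.

November 23, 2020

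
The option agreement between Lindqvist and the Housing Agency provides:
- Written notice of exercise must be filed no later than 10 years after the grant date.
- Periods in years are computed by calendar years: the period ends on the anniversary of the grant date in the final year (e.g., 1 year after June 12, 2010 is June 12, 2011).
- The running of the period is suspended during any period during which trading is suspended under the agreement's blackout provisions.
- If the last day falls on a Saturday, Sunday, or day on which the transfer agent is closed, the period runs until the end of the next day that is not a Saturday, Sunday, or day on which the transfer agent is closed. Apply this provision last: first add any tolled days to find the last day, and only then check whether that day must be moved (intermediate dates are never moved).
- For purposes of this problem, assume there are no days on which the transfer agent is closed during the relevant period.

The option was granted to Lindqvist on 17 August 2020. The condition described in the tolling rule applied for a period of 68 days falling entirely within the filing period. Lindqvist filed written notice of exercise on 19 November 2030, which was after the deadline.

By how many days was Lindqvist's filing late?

10 years after 17 August 2020 is August 17, 2030.
Tolling adds 68 days: August 17, 2030 + 68 days = October 24, 2030.
October 24, 2030 is a Thursday and not a day on which the transfer agent is closed, so no extension applies.
The deadline is October 24, 2030; from October 24, 2030 to November 19, 2030 is 26 days.

26 days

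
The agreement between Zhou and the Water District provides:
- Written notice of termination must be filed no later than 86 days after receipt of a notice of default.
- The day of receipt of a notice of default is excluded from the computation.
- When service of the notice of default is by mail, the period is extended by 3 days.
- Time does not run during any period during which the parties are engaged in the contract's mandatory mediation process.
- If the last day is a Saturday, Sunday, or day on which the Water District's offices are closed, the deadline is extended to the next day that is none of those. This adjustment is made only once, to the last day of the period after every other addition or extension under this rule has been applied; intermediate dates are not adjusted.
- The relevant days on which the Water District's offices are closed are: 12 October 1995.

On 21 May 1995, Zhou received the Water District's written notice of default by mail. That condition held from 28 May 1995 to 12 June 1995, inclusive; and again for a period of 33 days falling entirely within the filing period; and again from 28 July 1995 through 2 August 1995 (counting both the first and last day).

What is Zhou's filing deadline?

86 days after 21 May 1995 is August 15, 1995.
Service was by mail, adding 3 days: August 15, 1995 + 3 days = August 18, 1995.
From May 28, 1995 through June 12, 1995 inclusive is 16 days; tolling adds 16 days: August 18, 1995 + 16 days = September 3, 1995.
Tolling adds 33 days: September 3, 1995 + 33 days = October 6, 1995.
From July 28, 1995 through August 2, 1995 inclusive is 6 days; tolling adds 6 days: October 6, 1995 + 6 days = October 12, 1995.
October 12, 1995 is a listed holiday. The next qualifying day is October 13, 1995.

October 13, 1995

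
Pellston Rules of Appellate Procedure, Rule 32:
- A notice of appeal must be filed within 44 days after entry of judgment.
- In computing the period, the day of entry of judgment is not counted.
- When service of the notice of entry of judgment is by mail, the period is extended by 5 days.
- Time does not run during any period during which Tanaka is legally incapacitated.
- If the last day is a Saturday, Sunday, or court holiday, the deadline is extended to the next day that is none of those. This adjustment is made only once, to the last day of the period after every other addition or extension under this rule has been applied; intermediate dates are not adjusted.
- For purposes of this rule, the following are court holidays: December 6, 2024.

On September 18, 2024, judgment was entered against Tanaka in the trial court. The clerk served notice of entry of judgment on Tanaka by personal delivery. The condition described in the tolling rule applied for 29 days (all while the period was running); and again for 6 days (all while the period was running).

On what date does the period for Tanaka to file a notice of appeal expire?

44 days after September 18, 2024 is November 1, 2024.
Service was not by mail, so no mail extension applies.
Tolling adds 29 days: November 1, 2024 + 29 days = November 30, 2024.
Tolling adds 6 days: November 30, 2024 + 6 days = December 6, 2024.
December 6, 2024 is a listed holiday; December 7, 2024 is Saturday; December 8, 2024 is Sunday. The next qualifying day is December 9, 2024.

December 9, 2024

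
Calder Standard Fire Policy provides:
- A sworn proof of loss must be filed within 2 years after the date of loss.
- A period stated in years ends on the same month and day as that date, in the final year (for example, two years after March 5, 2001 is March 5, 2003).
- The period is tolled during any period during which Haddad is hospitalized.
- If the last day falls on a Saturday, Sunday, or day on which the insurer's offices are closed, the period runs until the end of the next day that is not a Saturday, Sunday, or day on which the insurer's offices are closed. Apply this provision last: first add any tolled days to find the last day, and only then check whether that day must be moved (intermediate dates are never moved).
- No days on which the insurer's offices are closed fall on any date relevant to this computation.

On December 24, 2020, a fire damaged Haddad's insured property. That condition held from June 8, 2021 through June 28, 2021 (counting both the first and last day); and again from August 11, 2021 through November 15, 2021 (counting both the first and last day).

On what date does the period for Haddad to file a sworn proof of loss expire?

2 years after December 24, 2020 is December 24, 2022.
From June 8, 2021 through June 28, 2021 inclusive is 21 days; tolling adds 21 days: December 24, 2022 + 21 days = January 14, 2023.
From August 11, 2021 through November 15, 2021 inclusive is 97 days; tolling adds 97 days: January 14, 2023 + 97 days = April 21, 2023.
April 21, 2023 is a Friday and not a day on which the insurer's offices are closed, so no extension applies.

April 21, 2023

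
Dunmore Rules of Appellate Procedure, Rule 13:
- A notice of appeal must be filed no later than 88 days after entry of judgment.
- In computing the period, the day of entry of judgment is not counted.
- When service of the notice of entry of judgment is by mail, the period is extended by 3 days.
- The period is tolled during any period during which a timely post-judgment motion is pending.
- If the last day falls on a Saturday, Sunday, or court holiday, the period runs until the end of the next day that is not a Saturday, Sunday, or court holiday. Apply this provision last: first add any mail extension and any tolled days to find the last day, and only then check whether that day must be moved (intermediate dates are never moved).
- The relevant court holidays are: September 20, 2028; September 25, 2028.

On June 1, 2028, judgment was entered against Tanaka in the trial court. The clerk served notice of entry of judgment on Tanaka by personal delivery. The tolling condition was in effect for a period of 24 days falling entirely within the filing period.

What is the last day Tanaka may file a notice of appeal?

September 21, 2028

88 days after June 1, 2028 is August 28, 2028.
Service was not by mail, so no mail extension applies.
Tolling adds 24 days: August 28, 2028 + 24 days = September 21, 2028.
September 21, 2028 is a Thursday and not a court holiday, so no extension applies.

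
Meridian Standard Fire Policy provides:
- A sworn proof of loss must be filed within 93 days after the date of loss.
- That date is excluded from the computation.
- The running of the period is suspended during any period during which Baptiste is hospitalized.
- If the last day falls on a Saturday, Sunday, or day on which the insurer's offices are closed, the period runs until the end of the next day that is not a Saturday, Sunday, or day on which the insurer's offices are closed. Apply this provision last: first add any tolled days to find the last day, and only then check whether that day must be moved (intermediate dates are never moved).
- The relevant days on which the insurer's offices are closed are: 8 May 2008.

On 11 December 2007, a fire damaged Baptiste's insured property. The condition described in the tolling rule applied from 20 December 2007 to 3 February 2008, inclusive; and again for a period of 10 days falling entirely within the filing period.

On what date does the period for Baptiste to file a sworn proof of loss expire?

93 days after 11 December 2007 is March 13, 2008.
From December 20, 2007 through February 3, 2008 inclusive is 46 days; tolling adds 46 days: March 13, 2008 + 46 days = April 28, 2008.
Tolling adds 10 days: April 28, 2008 + 10 days = May 8, 2008.
May 8, 2008 is a listed holiday. The next qualifying day is May 9, 2008.

May 9, 2008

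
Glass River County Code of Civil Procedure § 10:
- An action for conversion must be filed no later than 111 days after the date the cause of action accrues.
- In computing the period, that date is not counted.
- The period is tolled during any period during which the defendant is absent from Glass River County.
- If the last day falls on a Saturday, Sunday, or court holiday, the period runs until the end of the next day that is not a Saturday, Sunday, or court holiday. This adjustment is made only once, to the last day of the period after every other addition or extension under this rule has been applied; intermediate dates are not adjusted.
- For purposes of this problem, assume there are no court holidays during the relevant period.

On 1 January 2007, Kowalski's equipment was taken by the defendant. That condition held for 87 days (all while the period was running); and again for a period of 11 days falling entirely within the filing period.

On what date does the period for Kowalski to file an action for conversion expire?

July 30, 2007

111 days after 1 January 2007 is April 22, 2007.
Tolling adds 87 days: April 22, 2007 + 87 days = July 18, 2007.
Tolling adds 11 days: July 18, 2007 + 11 days = July 29, 2007.
July 29, 2007 is Sunday. The next qualifying day is July 30, 2007.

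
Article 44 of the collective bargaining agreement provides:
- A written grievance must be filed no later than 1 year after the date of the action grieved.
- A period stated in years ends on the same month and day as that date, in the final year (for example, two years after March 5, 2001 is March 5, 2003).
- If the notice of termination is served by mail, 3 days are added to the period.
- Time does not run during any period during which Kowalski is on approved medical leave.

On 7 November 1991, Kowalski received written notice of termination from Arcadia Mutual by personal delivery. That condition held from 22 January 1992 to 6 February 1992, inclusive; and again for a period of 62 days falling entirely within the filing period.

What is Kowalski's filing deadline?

January 24, 1993

1 year after 7 November 1991 is November 7, 1992.
Service was not by mail, so no mail extension applies.
From January 22, 1992 through February 6, 1992 inclusive is 16 days; tolling adds 16 days: November 7, 1992 + 16 days = November 23, 1992.
Tolling adds 62 days: November 23, 1992 + 62 days = January 24, 1993.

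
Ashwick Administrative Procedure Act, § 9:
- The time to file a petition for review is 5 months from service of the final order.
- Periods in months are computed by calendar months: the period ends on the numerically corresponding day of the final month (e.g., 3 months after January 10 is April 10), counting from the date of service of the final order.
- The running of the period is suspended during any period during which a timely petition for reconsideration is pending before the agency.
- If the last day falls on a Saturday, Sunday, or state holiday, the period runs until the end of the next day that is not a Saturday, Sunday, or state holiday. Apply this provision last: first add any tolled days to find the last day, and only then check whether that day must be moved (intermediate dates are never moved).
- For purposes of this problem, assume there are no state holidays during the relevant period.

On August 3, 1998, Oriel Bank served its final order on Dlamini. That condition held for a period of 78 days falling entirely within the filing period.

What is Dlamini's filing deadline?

5 months after August 3, 1998 is January 3, 1999.
Tolling adds 78 days: January 3, 1999 + 78 days = March 22, 1999.
March 22, 1999 is a Monday and not a state holiday, so no extension applies.

March 22, 1999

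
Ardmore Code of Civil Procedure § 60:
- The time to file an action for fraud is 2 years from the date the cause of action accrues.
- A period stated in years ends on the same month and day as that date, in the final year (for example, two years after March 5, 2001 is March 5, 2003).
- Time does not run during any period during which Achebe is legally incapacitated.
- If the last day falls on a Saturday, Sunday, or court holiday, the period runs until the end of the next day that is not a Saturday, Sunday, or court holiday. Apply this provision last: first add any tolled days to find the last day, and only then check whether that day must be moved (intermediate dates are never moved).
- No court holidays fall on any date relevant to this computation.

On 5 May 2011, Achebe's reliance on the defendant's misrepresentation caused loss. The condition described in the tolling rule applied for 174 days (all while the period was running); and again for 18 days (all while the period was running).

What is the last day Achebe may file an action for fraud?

2 years after 5 May 2011 is May 5, 2013.
Tolling adds 174 days: May 5, 2013 + 174 days = October 26, 2013.
Tolling adds 18 days: October 26, 2013 + 18 days = November 13, 2013.
November 13, 2013 is a Wednesday and not a court holiday, so no extension applies.

November 13, 2013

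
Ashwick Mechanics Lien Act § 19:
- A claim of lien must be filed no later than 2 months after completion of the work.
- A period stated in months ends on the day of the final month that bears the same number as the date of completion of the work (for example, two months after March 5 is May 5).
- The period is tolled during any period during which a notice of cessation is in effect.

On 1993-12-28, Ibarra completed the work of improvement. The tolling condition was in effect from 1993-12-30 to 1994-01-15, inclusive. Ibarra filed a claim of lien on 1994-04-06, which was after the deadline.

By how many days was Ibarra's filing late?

20 days

2 months after 1993-12-28 is February 28, 1994.
From December 30, 1993 through January 15, 1994 inclusive is 17 days; tolling adds 17 days: February 28, 1994 + 17 days = March 17, 1994.
The deadline is March 17, 1994; from March 17, 1994 to April 6, 1994 is 20 days.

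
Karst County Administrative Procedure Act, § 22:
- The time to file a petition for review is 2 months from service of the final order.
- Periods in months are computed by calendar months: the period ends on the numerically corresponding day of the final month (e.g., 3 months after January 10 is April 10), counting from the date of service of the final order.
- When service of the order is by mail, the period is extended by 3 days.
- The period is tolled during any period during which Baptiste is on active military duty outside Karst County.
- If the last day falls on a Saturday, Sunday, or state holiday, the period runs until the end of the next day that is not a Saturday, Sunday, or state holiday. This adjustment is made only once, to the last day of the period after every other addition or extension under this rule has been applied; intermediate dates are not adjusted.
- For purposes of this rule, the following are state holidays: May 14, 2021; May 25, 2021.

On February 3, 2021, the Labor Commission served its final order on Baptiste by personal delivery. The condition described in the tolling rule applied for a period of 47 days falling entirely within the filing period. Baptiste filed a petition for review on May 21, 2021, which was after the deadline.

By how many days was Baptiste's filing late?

2 months after February 3, 2021 is April 3, 2021.
Service was not by mail, so no mail extension applies.
Tolling adds 47 days: April 3, 2021 + 47 days = May 20, 2021.
May 20, 2021 is a Thursday and not a state holiday, so no extension applies.
The deadline is May 20, 2021; from May 20, 2021 to May 21, 2021 is 1 days.

1 day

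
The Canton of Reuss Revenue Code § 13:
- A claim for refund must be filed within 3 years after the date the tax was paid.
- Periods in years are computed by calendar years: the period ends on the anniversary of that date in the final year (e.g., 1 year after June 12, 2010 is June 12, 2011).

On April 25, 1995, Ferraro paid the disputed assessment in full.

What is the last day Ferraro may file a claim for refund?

3 years after April 25, 1995 is April 25, 1998.

April 25, 1998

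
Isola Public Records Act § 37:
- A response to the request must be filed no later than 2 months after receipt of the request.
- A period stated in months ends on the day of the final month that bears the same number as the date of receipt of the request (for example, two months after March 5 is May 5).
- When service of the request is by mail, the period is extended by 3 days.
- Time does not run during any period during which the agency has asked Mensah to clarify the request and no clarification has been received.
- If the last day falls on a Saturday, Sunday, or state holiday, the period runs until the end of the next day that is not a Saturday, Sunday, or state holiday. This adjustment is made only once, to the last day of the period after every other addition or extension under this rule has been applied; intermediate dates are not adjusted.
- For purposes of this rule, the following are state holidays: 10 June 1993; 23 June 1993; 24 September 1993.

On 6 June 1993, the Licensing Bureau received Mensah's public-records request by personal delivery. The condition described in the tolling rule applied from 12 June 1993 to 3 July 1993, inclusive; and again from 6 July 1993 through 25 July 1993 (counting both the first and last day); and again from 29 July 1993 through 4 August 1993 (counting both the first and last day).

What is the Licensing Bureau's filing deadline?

2 months after 6 June 1993 is August 6, 1993.
Service was not by mail, so no mail extension applies.
From June 12, 1993 through July 3, 1993 inclusive is 22 days; tolling adds 22 days: August 6, 1993 + 22 days = August 28, 1993.
From July 6, 1993 through July 25, 1993 inclusive is 20 days; tolling adds 20 days: August 28, 1993 + 20 days = September 17, 1993.
From July 29, 1993 through August 4, 1993 inclusive is 7 days; tolling adds 7 days: September 17, 1993 + 7 days = September 24, 1993.
September 24, 1993 is a listed holiday; September 25, 1993 is Saturday; September 26, 1993 is Sunday. The next qualifying day is September 27, 1993.

September 27, 1993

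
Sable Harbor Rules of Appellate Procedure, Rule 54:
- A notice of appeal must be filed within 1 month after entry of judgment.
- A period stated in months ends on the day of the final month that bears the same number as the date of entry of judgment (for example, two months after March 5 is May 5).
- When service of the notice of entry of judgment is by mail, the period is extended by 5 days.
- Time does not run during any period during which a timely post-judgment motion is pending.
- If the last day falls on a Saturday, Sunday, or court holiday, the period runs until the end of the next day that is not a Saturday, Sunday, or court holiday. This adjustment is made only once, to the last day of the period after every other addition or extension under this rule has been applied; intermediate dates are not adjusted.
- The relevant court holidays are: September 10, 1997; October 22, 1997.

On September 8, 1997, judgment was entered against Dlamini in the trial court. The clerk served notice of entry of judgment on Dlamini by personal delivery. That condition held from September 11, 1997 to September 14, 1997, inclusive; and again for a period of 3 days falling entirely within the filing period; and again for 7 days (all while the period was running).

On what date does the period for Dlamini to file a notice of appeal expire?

October 23, 1997

1 month after September 8, 1997 is October 8, 1997.
Service was not by mail, so no mail extension applies.
From September 11, 1997 through September 14, 1997 inclusive is 4 days; tolling adds 4 days: October 8, 1997 + 4 days = October 12, 1997.
Tolling adds 3 days: October 12, 1997 + 3 days = October 15, 1997.
Tolling adds 7 days: October 15, 1997 + 7 days = October 22, 1997.
October 22, 1997 is a listed holiday. The next qualifying day is October 23, 1997.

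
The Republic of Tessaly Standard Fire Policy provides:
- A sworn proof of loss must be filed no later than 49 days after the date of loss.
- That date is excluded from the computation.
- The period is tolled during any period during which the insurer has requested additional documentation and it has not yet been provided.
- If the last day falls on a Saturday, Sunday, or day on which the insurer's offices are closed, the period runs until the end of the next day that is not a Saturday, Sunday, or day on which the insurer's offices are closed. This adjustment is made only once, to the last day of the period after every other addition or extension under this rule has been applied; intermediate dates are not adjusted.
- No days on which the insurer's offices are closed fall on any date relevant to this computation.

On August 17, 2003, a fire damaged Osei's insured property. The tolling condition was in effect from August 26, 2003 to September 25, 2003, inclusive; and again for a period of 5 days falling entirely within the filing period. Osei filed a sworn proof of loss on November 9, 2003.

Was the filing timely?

Yes

49 days after August 17, 2003 is October 5, 2003.
From August 26, 2003 through September 25, 2003 inclusive is 31 days; tolling adds 31 days: October 5, 2003 + 31 days = November 5, 2003.
Tolling adds 5 days: November 5, 2003 + 5 days = November 10, 2003.
November 10, 2003 is a Monday and not a day on which the insurer's offices are closed, so no extension applies.
The deadline is November 10, 2003; the filing on November 9, 2003 is on or before that date.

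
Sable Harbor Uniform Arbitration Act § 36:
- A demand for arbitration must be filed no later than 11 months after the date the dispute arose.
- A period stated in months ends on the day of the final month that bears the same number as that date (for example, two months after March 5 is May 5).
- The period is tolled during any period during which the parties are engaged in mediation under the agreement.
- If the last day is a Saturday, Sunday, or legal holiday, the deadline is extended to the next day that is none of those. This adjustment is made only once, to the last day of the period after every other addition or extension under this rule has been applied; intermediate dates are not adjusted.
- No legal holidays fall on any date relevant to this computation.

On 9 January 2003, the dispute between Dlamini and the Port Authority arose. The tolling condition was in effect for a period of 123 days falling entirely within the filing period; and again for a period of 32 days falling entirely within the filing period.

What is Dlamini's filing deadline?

11 months after 9 January 2003 is December 9, 2003.
Tolling adds 123 days: December 9, 2003 + 123 days = April 10, 2004.
Tolling adds 32 days: April 10, 2004 + 32 days = May 12, 2004.
May 12, 2004 is a Wednesday and not a legal holiday, so no extension applies.

May 12, 2004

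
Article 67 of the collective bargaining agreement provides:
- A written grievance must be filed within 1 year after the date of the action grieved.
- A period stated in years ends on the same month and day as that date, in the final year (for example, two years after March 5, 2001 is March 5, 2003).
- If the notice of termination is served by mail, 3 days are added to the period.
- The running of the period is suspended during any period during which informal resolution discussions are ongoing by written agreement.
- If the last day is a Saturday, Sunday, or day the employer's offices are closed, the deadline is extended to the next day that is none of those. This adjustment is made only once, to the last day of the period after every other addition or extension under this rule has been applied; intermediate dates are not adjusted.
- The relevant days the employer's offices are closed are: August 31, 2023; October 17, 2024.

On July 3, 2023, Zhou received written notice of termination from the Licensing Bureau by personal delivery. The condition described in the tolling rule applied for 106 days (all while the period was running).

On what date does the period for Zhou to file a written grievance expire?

October 18, 2024

1 year after July 3, 2023 is July 3, 2024.
Service was not by mail, so no mail extension applies.
Tolling adds 106 days: July 3, 2024 + 106 days = October 17, 2024.
October 17, 2024 is a listed holiday. The next qualifying day is October 18, 2024.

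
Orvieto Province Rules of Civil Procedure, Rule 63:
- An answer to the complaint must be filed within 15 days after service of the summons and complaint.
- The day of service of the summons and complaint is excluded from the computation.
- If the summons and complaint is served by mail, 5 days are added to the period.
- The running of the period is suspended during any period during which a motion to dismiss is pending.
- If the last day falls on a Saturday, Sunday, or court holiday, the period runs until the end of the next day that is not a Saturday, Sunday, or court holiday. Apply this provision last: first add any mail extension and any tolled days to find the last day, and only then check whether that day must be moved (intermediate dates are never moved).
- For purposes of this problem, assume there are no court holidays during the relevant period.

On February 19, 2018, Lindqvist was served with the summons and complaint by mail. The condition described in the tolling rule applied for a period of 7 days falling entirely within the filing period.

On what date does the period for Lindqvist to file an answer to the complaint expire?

15 days after February 19, 2018 is March 6, 2018.
Service was by mail, adding 5 days: March 6, 2018 + 5 days = March 11, 2018.
Tolling adds 7 days: March 11, 2018 + 7 days = March 18, 2018.
March 18, 2018 is Sunday. The next qualifying day is March 19, 2018.

March 19, 2018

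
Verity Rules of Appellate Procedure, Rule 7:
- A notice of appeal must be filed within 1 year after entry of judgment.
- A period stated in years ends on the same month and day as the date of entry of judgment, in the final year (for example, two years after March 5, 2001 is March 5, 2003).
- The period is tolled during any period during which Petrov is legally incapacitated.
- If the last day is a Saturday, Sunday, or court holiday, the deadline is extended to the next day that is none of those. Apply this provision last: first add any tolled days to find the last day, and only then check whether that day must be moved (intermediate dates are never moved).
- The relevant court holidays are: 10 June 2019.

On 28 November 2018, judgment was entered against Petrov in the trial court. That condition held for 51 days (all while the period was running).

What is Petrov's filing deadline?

January 20, 2020

1 year after 28 November 2018 is November 28, 2019.
Tolling adds 51 days: November 28, 2019 + 51 days = January 18, 2020.
January 18, 2020 is Saturday; January 19, 2020 is Sunday. The next qualifying day is January 20, 2020.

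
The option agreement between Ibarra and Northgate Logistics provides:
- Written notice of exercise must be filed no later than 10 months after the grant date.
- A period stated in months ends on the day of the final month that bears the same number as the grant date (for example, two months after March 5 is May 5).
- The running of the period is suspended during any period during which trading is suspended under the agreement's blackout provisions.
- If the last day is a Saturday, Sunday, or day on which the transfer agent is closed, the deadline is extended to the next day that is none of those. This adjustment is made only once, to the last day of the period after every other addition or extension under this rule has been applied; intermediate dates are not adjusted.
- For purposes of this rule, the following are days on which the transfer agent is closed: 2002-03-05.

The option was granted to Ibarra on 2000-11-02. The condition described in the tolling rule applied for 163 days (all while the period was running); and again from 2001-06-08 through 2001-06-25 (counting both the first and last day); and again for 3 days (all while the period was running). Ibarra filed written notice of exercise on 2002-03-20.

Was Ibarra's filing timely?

No

10 months after 2000-11-02 is September 2, 2001.
Tolling adds 163 days: September 2, 2001 + 163 days = February 12, 2002.
From June 8, 2001 through June 25, 2001 inclusive is 18 days; tolling adds 18 days: February 12, 2002 + 18 days = March 2, 2002.
Tolling adds 3 days: March 2, 2002 + 3 days = March 5, 2002.
March 5, 2002 is a listed holiday. The next qualifying day is March 6, 2002.
The deadline is March 6, 2002; the filing on March 20, 2002 is after that date.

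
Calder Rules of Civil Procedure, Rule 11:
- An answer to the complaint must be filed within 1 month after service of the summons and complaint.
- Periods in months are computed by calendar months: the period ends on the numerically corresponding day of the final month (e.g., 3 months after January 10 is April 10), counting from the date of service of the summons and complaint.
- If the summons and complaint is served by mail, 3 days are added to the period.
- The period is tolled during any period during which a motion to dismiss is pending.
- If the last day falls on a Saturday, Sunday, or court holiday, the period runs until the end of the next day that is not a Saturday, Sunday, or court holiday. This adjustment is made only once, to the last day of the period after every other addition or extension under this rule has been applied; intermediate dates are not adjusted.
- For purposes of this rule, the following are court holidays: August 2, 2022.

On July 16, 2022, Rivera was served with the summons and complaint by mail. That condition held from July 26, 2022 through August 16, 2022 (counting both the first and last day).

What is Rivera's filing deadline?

1 month after July 16, 2022 is August 16, 2022.
Service was by mail, adding 3 days: August 16, 2022 + 3 days = August 19, 2022.
From July 26, 2022 through August 16, 2022 inclusive is 22 days; tolling adds 22 days: August 19, 2022 + 22 days = September 10, 2022.
September 10, 2022 is Saturday; September 11, 2022 is Sunday. The next qualifying day is September 12, 2022.

September 12, 2022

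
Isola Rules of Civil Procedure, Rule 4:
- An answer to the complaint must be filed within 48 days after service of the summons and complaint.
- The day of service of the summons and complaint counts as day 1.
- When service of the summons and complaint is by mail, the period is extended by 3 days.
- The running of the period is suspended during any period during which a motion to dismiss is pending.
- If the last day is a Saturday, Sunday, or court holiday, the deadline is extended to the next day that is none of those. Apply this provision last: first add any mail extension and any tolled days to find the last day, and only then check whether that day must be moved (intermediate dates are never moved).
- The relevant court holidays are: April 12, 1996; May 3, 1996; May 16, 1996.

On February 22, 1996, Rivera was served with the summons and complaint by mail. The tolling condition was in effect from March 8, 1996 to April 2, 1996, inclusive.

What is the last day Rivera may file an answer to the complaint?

May 8, 1996

Counting February 22, 1996 as day 1, day 48 is April 9, 1996.
Service was by mail, adding 3 days: April 9, 1996 + 3 days = April 12, 1996.
From March 8, 1996 through April 2, 1996 inclusive is 26 days; tolling adds 26 days: April 12, 1996 + 26 days = May 8, 1996.
May 8, 1996 is a Wednesday and not a court holiday, so no extension applies.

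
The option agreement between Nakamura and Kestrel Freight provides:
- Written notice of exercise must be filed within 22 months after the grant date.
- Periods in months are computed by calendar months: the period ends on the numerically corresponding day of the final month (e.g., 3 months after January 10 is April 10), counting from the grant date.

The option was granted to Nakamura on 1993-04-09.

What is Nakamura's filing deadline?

22 months after 1993-04-09 is February 9, 1995.

February 9, 1995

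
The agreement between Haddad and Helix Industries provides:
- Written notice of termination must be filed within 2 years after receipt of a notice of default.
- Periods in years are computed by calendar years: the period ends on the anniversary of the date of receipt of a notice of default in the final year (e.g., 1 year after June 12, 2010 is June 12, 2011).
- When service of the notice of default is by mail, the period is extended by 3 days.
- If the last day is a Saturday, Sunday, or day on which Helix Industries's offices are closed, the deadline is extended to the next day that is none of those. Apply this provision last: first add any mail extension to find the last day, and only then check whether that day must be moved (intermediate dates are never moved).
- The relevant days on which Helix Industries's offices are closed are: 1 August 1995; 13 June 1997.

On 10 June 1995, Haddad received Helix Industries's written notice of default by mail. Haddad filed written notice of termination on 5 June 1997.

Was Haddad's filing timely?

Yes

2 years after 10 June 1995 is June 10, 1997.
Service was by mail, adding 3 days: June 10, 1997 + 3 days = June 13, 1997.
June 13, 1997 is a listed holiday; June 14, 1997 is Saturday; June 15, 1997 is Sunday. The next qualifying day is June 16, 1997.
The deadline is June 16, 1997; the filing on June 5, 1997 is on or before that date.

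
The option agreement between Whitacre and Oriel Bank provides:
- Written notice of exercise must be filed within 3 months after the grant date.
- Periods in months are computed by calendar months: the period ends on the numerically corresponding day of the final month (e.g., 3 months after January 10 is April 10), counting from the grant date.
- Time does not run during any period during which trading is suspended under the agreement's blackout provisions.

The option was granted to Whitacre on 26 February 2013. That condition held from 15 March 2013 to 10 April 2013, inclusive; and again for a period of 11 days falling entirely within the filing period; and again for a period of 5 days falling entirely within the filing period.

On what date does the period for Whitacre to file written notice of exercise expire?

3 months after 26 February 2013 is May 26, 2013.
From March 15, 2013 through April 10, 2013 inclusive is 27 days; tolling adds 27 days: May 26, 2013 + 27 days = June 22, 2013.
Tolling adds 11 days: June 22, 2013 + 11 days = July 3, 2013.
Tolling adds 5 days: July 3, 2013 + 5 days = July 8, 2013.

July 8, 2013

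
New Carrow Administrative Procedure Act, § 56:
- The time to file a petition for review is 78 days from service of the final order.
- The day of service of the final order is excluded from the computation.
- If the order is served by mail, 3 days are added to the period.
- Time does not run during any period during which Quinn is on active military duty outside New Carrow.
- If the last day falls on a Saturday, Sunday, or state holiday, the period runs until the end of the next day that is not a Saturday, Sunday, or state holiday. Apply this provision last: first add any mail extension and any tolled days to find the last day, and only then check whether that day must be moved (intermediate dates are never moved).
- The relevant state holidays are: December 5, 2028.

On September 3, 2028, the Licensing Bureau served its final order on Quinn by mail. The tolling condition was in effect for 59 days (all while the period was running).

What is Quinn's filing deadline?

78 days after September 3, 2028 is November 20, 2028.
Service was by mail, adding 3 days: November 20, 2028 + 3 days = November 23, 2028.
Tolling adds 59 days: November 23, 2028 + 59 days = January 21, 2029.
January 21, 2029 is Sunday. The next qualifying day is January 22, 2029.

January 22, 2029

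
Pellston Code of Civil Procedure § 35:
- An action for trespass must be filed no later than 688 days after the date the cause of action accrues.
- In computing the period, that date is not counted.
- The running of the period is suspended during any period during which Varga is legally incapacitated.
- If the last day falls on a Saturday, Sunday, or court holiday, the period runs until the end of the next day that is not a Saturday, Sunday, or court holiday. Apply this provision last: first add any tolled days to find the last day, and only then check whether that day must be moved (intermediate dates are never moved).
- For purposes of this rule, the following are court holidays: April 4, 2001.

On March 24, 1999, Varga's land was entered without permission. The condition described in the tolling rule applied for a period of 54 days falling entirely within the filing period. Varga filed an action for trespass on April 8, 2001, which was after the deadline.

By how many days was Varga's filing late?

3 days

688 days after March 24, 1999 is February 9, 2001.
Tolling adds 54 days: February 9, 2001 + 54 days = April 4, 2001.
April 4, 2001 is a listed holiday. The next qualifying day is April 5, 2001.
The deadline is April 5, 2001; from April 5, 2001 to April 8, 2001 is 3 days.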